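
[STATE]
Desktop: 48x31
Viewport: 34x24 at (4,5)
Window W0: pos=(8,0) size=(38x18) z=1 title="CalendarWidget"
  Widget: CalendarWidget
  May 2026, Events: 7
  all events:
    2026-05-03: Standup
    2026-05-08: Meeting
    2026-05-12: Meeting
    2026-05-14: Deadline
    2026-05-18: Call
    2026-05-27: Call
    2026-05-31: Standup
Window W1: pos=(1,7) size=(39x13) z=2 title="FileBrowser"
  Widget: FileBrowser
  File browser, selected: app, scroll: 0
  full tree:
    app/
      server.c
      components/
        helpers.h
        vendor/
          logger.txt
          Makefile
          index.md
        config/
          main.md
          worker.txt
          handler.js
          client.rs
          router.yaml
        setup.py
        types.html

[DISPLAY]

    ┃             1  2  3*        
    ┃ 4  5  6  7  8*  9 10        
━━━━━━━━━━━━━━━━━━━━━━━━━━━━━━━━━━
ileBrowser                        
──────────────────────────────────
[-] app/                          
  server.c                        
  [+] components/                 
                                  
                                  
                                  
                                  
                                  
                                  
━━━━━━━━━━━━━━━━━━━━━━━━━━━━━━━━━━
                                  
                                  
                                  
                                  
                                  
                                  
                                  
                                  
                                  


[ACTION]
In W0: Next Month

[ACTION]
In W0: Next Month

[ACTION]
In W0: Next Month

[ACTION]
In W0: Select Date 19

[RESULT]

    ┃                1  2         
    ┃ 3  4  5  6  7  8  9         
━━━━━━━━━━━━━━━━━━━━━━━━━━━━━━━━━━
ileBrowser                        
──────────────────────────────────
[-] app/                          
  server.c                        
  [+] components/                 
                                  
                                  
                                  
                                  
                                  
                                  
━━━━━━━━━━━━━━━━━━━━━━━━━━━━━━━━━━
                                  
                                  
                                  
                                  
                                  
                                  
                                  
                                  
                                  


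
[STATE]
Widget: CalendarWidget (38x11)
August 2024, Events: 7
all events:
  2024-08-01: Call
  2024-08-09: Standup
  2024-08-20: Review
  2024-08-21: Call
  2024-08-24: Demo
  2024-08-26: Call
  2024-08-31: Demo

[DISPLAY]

             August 2024              
Mo Tu We Th Fr Sa Su                  
          1*  2  3  4                 
 5  6  7  8  9* 10 11                 
12 13 14 15 16 17 18                  
19 20* 21* 22 23 24* 25               
26* 27 28 29 30 31*                   
                                      
                                      
                                      
                                      


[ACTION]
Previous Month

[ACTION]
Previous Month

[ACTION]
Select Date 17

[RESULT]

              June 2024               
Mo Tu We Th Fr Sa Su                  
                1  2                  
 3  4  5  6  7  8  9                  
10 11 12 13 14 15 16                  
[17] 18 19 20 21 22 23                
24 25 26 27 28 29 30                  
                                      
                                      
                                      
                                      


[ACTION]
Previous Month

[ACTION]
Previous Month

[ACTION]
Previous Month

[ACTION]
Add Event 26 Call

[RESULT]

              March 2024              
Mo Tu We Th Fr Sa Su                  
             1  2  3                  
 4  5  6  7  8  9 10                  
11 12 13 14 15 16 17                  
18 19 20 21 22 23 24                  
25 26* 27 28 29 30 31                 
                                      
                                      
                                      
                                      


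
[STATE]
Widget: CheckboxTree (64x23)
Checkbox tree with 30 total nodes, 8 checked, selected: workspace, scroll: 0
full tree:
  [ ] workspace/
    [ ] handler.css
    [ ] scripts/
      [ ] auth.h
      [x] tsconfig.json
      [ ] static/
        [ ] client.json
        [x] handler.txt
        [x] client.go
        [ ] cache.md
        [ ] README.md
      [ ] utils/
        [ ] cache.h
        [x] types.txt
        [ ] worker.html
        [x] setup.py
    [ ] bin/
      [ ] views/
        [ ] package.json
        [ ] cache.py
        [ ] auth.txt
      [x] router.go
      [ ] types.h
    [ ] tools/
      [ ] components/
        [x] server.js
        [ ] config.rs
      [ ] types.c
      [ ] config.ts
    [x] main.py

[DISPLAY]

>[-] workspace/                                                 
   [ ] handler.css                                              
   [-] scripts/                                                 
     [ ] auth.h                                                 
     [x] tsconfig.json                                          
     [-] static/                                                
       [ ] client.json                                          
       [x] handler.txt                                          
       [x] client.go                                            
       [ ] cache.md                                             
       [ ] README.md                                            
     [-] utils/                                                 
       [ ] cache.h                                              
       [x] types.txt                                            
       [ ] worker.html                                          
       [x] setup.py                                             
   [-] bin/                                                     
     [ ] views/                                                 
       [ ] package.json                                         
       [ ] cache.py                                             
       [ ] auth.txt                                             
     [x] router.go                                              
     [ ] types.h                                                


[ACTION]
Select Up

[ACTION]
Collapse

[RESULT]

>[-] workspace/                                                 
                                                                
                                                                
                                                                
                                                                
                                                                
                                                                
                                                                
                                                                
                                                                
                                                                
                                                                
                                                                
                                                                
                                                                
                                                                
                                                                
                                                                
                                                                
                                                                
                                                                
                                                                
                                                                


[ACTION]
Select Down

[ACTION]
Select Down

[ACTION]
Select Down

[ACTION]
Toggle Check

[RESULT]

>[x] workspace/                                                 
                                                                
                                                                
                                                                
                                                                
                                                                
                                                                
                                                                
                                                                
                                                                
                                                                
                                                                
                                                                
                                                                
                                                                
                                                                
                                                                
                                                                
                                                                
                                                                
                                                                
                                                                
                                                                


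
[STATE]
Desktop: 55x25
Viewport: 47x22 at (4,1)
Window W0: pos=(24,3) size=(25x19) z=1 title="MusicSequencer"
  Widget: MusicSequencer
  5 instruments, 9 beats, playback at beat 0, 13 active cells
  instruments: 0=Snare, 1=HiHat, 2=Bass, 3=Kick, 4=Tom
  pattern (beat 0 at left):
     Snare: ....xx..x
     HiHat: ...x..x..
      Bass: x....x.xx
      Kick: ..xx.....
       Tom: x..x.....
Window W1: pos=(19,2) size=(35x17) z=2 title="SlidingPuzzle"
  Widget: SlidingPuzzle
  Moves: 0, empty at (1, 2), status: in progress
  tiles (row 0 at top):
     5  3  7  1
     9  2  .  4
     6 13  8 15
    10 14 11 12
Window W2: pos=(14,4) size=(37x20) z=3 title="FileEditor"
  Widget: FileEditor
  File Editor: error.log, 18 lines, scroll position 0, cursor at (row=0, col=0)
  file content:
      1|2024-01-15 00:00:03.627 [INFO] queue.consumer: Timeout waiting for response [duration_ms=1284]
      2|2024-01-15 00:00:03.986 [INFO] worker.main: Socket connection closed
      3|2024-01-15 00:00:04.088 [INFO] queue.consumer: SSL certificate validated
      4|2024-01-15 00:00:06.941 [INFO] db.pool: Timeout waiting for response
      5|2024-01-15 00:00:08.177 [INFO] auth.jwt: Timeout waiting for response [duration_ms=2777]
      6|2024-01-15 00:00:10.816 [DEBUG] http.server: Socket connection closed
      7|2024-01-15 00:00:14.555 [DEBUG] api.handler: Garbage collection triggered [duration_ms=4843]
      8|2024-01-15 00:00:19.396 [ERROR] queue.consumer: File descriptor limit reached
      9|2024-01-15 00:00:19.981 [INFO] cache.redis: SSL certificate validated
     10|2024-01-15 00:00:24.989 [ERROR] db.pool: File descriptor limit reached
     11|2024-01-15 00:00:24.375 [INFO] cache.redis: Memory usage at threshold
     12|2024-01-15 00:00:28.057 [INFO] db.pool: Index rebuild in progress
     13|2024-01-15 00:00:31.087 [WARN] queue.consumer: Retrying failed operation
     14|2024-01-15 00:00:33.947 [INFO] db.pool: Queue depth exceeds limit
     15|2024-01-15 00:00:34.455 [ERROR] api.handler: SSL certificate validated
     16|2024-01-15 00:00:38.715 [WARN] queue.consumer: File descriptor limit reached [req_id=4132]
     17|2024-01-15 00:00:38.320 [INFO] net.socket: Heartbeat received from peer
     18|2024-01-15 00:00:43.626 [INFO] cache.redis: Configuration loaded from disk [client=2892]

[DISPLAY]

                                               
               ┏━━━━━━━━━━━━━━━━━━━━━━━━━━━━━━━
               ┃ SlidingPuzzle                 
          ┏━━━━━━━━━━━━━━━━━━━━━━━━━━━━━━━━━━━┓
          ┃ FileEditor                        ┃
          ┠───────────────────────────────────┨
          ┃█024-01-15 00:00:03.627 [INFO] que▲┃
          ┃2024-01-15 00:00:03.986 [INFO] wor█┃
          ┃2024-01-15 00:00:04.088 [INFO] que░┃
          ┃2024-01-15 00:00:06.941 [INFO] db.░┃
          ┃2024-01-15 00:00:08.177 [INFO] aut░┃
          ┃2024-01-15 00:00:10.816 [DEBUG] ht░┃
          ┃2024-01-15 00:00:14.555 [DEBUG] ap░┃
          ┃2024-01-15 00:00:19.396 [ERROR] qu░┃
          ┃2024-01-15 00:00:19.981 [INFO] cac░┃
          ┃2024-01-15 00:00:24.989 [ERROR] db░┃
          ┃2024-01-15 00:00:24.375 [INFO] cac░┃
          ┃2024-01-15 00:00:28.057 [INFO] db.░┃
          ┃2024-01-15 00:00:31.087 [WARN] que░┃
          ┃2024-01-15 00:00:33.947 [INFO] db.░┃
          ┃2024-01-15 00:00:34.455 [ERROR] ap░┃
          ┃2024-01-15 00:00:38.715 [WARN] que▼┃


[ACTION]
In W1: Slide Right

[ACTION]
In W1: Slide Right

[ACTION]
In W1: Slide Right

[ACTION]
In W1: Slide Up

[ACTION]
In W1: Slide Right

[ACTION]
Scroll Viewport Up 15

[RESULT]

                                               
                                               
               ┏━━━━━━━━━━━━━━━━━━━━━━━━━━━━━━━
               ┃ SlidingPuzzle                 
          ┏━━━━━━━━━━━━━━━━━━━━━━━━━━━━━━━━━━━┓
          ┃ FileEditor                        ┃
          ┠───────────────────────────────────┨
          ┃█024-01-15 00:00:03.627 [INFO] que▲┃
          ┃2024-01-15 00:00:03.986 [INFO] wor█┃
          ┃2024-01-15 00:00:04.088 [INFO] que░┃
          ┃2024-01-15 00:00:06.941 [INFO] db.░┃
          ┃2024-01-15 00:00:08.177 [INFO] aut░┃
          ┃2024-01-15 00:00:10.816 [DEBUG] ht░┃
          ┃2024-01-15 00:00:14.555 [DEBUG] ap░┃
          ┃2024-01-15 00:00:19.396 [ERROR] qu░┃
          ┃2024-01-15 00:00:19.981 [INFO] cac░┃
          ┃2024-01-15 00:00:24.989 [ERROR] db░┃
          ┃2024-01-15 00:00:24.375 [INFO] cac░┃
          ┃2024-01-15 00:00:28.057 [INFO] db.░┃
          ┃2024-01-15 00:00:31.087 [WARN] que░┃
          ┃2024-01-15 00:00:33.947 [INFO] db.░┃
          ┃2024-01-15 00:00:34.455 [ERROR] ap░┃


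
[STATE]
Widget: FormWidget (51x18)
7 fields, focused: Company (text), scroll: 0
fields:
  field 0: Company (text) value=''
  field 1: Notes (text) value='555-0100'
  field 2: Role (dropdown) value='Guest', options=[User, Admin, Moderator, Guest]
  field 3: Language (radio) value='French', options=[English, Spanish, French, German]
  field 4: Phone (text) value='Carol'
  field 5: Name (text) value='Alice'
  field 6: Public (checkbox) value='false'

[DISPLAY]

> Company:    [                                   ]
  Notes:      [555-0100                           ]
  Role:       [Guest                             ▼]
  Language:   ( ) English  ( ) Spanish  (●) French 
  Phone:      [Carol                              ]
  Name:       [Alice                              ]
  Public:     [ ]                                  
                                                   
                                                   
                                                   
                                                   
                                                   
                                                   
                                                   
                                                   
                                                   
                                                   
                                                   


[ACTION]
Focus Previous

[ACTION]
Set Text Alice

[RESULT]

  Company:    [                                   ]
  Notes:      [555-0100                           ]
  Role:       [Guest                             ▼]
  Language:   ( ) English  ( ) Spanish  (●) French 
  Phone:      [Carol                              ]
  Name:       [Alice                              ]
> Public:     [ ]                                  
                                                   
                                                   
                                                   
                                                   
                                                   
                                                   
                                                   
                                                   
                                                   
                                                   
                                                   


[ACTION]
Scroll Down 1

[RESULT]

  Notes:      [555-0100                           ]
  Role:       [Guest                             ▼]
  Language:   ( ) English  ( ) Spanish  (●) French 
  Phone:      [Carol                              ]
  Name:       [Alice                              ]
> Public:     [ ]                                  
                                                   
                                                   
                                                   
                                                   
                                                   
                                                   
                                                   
                                                   
                                                   
                                                   
                                                   
                                                   


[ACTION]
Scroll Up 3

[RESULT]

  Company:    [                                   ]
  Notes:      [555-0100                           ]
  Role:       [Guest                             ▼]
  Language:   ( ) English  ( ) Spanish  (●) French 
  Phone:      [Carol                              ]
  Name:       [Alice                              ]
> Public:     [ ]                                  
                                                   
                                                   
                                                   
                                                   
                                                   
                                                   
                                                   
                                                   
                                                   
                                                   
                                                   


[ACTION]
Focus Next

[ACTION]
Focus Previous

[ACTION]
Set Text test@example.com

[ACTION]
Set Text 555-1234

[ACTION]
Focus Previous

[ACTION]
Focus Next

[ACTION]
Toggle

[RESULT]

  Company:    [                                   ]
  Notes:      [555-0100                           ]
  Role:       [Guest                             ▼]
  Language:   ( ) English  ( ) Spanish  (●) French 
  Phone:      [Carol                              ]
  Name:       [Alice                              ]
> Public:     [x]                                  
                                                   
                                                   
                                                   
                                                   
                                                   
                                                   
                                                   
                                                   
                                                   
                                                   
                                                   


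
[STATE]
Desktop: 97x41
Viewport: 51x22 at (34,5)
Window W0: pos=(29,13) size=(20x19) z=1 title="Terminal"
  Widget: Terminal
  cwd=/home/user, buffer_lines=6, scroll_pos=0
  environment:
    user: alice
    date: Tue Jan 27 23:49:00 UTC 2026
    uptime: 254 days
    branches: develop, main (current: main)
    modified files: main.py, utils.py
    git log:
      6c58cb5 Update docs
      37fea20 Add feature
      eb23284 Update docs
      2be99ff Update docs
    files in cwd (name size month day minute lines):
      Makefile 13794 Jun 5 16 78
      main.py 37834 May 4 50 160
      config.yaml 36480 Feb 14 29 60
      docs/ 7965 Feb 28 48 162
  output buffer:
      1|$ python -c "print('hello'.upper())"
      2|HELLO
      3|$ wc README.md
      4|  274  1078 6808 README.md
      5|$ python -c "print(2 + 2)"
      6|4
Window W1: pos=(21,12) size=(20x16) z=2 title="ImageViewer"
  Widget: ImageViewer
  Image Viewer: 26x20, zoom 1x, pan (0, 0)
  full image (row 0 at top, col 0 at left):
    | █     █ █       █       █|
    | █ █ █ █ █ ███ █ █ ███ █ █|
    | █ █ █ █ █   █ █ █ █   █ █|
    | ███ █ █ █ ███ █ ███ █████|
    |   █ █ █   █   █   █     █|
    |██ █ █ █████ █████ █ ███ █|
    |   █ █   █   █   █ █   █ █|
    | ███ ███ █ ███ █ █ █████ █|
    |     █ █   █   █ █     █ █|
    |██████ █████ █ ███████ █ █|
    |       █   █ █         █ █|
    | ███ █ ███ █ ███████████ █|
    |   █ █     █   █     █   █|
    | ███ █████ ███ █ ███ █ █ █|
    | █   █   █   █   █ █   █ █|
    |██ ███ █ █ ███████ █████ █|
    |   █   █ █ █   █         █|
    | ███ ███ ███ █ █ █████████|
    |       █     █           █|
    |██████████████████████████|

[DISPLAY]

                                                   
                                                   
                                                   
                                                   
                                                   
                                                   
                                                   
━━━━━━┓                                            
      ┃━━━━━━━┓                                    
──────┨       ┃                                    
     █┃───────┨                                    
██ █ █┃ "print┃                                    
 █ █ █┃       ┃                                    
██ █ █┃.md    ┃                                    
   █  ┃ 6808 R┃                                    
 █████┃ "print┃                                    
 █   █┃       ┃                                    
██ █ █┃       ┃                                    
   █ █┃       ┃                                    
 █ ███┃       ┃                                    
 █    ┃       ┃                                    
 █████┃       ┃                                    


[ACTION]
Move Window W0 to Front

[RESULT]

                                                   
                                                   
                                                   
                                                   
                                                   
                                                   
                                                   
━━━━━━┓                                            
━━━━━━━━━━━━━━┓                                    
minal         ┃                                    
──────────────┨                                    
thon -c "print┃                                    
O             ┃                                    
 README.md    ┃                                    
4  1078 6808 R┃                                    
thon -c "print┃                                    
              ┃                                    
              ┃                                    
              ┃                                    
              ┃                                    
              ┃                                    
              ┃                                    


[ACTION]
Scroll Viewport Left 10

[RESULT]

                                                   
                                                   
                                                   
                                                   
                                                   
                                                   
                                                   
━━━━━━━━━━━━━━━━┓                                  
mageV┏━━━━━━━━━━━━━━━━━━┓                          
─────┃ Terminal         ┃                          
     ┠──────────────────┨                          
 █ █ ┃$ python -c "print┃                          
 █ █ ┃HELLO             ┃                          
██ █ ┃$ wc README.md    ┃                          
 █ █ ┃  274  1078 6808 R┃                          
 █ █ ┃$ python -c "print┃                          
 █ █ ┃4                 ┃                          
██ ██┃$ █               ┃                          
   █ ┃                  ┃                          
████ ┃                  ┃                          
     ┃                  ┃                          
██ █ ┃                  ┃                          


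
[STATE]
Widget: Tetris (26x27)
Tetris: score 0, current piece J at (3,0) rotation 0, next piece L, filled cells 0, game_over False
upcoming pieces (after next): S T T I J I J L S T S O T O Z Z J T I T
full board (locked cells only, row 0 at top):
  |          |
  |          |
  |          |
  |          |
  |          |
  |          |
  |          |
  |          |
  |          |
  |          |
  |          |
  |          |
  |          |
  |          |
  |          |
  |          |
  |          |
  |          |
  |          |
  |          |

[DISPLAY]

   █      │Next:          
   ███    │  ▒            
          │▒▒▒            
          │               
          │               
          │               
          │Score:         
          │0              
          │               
          │               
          │               
          │               
          │               
          │               
          │               
          │               
          │               
          │               
          │               
          │               
          │               
          │               
          │               
          │               
          │               
          │               
          │               


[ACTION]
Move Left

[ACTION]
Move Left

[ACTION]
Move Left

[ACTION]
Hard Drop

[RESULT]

     ▒    │Next:          
   ▒▒▒    │ ░░            
          │░░             
          │               
          │               
          │               
          │Score:         
          │0              
          │               
          │               
          │               
          │               
          │               
          │               
          │               
          │               
          │               
          │               
█         │               
███       │               
          │               
          │               
          │               
          │               
          │               
          │               
          │               


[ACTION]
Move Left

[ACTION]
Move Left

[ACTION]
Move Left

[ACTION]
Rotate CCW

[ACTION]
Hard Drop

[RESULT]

    ░░    │Next:          
   ░░     │ ▒             
          │▒▒▒            
          │               
          │               
          │               
          │Score:         
          │0              
          │               
          │               
          │               
          │               
          │               
          │               
          │               
          │               
▒▒        │               
 ▒        │               
█▒        │               
███       │               
          │               
          │               
          │               
          │               
          │               
          │               
          │               


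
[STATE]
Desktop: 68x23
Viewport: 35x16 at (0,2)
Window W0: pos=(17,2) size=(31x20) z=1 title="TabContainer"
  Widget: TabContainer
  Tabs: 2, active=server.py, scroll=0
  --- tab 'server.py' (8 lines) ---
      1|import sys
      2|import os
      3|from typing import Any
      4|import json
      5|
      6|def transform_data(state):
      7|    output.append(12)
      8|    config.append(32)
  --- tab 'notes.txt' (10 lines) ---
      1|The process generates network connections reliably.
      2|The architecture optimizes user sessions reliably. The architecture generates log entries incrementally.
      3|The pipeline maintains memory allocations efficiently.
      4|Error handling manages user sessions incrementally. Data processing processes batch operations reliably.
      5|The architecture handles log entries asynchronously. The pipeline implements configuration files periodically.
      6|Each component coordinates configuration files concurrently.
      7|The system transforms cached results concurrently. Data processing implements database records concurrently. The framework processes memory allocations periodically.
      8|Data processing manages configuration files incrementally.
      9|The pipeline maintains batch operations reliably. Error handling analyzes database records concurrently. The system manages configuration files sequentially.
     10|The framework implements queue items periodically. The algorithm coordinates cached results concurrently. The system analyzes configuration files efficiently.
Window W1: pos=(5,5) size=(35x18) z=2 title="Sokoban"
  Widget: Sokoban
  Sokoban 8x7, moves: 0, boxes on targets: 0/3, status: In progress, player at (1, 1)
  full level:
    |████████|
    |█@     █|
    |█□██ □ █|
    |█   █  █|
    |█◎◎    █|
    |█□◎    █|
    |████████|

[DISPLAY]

                 ┏━━━━━━━━━━━━━━━━━
                 ┃ TabContainer    
                 ┠─────────────────
     ┏━━━━━━━━━━━━━━━━━━━━━━━━━━━━━
     ┃ Sokoban                     
     ┠─────────────────────────────
     ┃████████                     
     ┃█@     █                     
     ┃█□██ □ █                     
     ┃█   █  █                     
     ┃█◎◎    █                     
     ┃█□◎    █                     
     ┃████████                     
     ┃Moves: 0  0/3                
     ┃                             
     ┃                             


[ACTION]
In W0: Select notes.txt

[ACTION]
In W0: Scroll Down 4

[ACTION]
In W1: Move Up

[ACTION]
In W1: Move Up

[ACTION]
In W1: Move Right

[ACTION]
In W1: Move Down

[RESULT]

                 ┏━━━━━━━━━━━━━━━━━
                 ┃ TabContainer    
                 ┠─────────────────
     ┏━━━━━━━━━━━━━━━━━━━━━━━━━━━━━
     ┃ Sokoban                     
     ┠─────────────────────────────
     ┃████████                     
     ┃█ @    █                     
     ┃█□██ □ █                     
     ┃█   █  █                     
     ┃█◎◎    █                     
     ┃█□◎    █                     
     ┃████████                     
     ┃Moves: 1  0/3                
     ┃                             
     ┃                             


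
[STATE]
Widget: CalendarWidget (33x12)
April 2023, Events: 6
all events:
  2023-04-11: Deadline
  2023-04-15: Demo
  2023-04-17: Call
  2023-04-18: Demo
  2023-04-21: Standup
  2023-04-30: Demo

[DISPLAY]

            April 2023           
Mo Tu We Th Fr Sa Su             
                1  2             
 3  4  5  6  7  8  9             
10 11* 12 13 14 15* 16           
17* 18* 19 20 21* 22 23          
24 25 26 27 28 29 30*            
                                 
                                 
                                 
                                 
                                 


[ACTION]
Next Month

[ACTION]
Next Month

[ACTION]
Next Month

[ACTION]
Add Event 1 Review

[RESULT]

            July 2023            
Mo Tu We Th Fr Sa Su             
                1*  2            
 3  4  5  6  7  8  9             
10 11 12 13 14 15 16             
17 18 19 20 21 22 23             
24 25 26 27 28 29 30             
31                               
                                 
                                 
                                 
                                 


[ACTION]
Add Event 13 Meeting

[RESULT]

            July 2023            
Mo Tu We Th Fr Sa Su             
                1*  2            
 3  4  5  6  7  8  9             
10 11 12 13* 14 15 16            
17 18 19 20 21 22 23             
24 25 26 27 28 29 30             
31                               
                                 
                                 
                                 
                                 


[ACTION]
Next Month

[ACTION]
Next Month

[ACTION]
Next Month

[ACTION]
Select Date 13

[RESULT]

           October 2023          
Mo Tu We Th Fr Sa Su             
                   1             
 2  3  4  5  6  7  8             
 9 10 11 12 [13] 14 15           
16 17 18 19 20 21 22             
23 24 25 26 27 28 29             
30 31                            
                                 
                                 
                                 
                                 


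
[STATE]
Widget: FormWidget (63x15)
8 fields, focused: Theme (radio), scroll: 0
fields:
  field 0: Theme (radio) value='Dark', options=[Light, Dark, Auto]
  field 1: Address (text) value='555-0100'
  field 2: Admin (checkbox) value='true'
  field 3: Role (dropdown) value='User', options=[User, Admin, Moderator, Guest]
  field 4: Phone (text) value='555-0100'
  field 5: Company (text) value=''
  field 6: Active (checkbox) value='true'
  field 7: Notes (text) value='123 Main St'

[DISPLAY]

> Theme:      ( ) Light  (●) Dark  ( ) Auto                    
  Address:    [555-0100                                       ]
  Admin:      [x]                                              
  Role:       [User                                          ▼]
  Phone:      [555-0100                                       ]
  Company:    [                                               ]
  Active:     [x]                                              
  Notes:      [123 Main St                                    ]
                                                               
                                                               
                                                               
                                                               
                                                               
                                                               
                                                               


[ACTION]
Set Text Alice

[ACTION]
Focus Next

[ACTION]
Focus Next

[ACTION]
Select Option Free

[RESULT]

  Theme:      ( ) Light  (●) Dark  ( ) Auto                    
  Address:    [555-0100                                       ]
> Admin:      [x]                                              
  Role:       [User                                          ▼]
  Phone:      [555-0100                                       ]
  Company:    [                                               ]
  Active:     [x]                                              
  Notes:      [123 Main St                                    ]
                                                               
                                                               
                                                               
                                                               
                                                               
                                                               
                                                               


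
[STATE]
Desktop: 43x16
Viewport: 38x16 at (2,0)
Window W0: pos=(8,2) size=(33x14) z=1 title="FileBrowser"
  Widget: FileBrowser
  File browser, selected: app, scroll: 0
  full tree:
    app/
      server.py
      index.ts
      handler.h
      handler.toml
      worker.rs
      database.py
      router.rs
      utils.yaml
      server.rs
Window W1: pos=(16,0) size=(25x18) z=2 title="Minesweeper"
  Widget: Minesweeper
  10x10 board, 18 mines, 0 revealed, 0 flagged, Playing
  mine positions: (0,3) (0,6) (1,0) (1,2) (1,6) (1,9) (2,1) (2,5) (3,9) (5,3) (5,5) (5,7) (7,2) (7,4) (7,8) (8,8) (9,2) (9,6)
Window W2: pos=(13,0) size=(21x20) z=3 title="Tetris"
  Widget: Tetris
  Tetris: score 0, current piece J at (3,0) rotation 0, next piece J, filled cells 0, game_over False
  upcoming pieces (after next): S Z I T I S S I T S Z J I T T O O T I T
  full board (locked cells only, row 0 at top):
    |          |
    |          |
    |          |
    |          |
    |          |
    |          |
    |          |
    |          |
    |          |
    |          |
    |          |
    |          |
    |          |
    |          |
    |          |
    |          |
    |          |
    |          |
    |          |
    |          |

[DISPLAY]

           ┏━━━━━━━━━━━━━━━━━━━┓━━━━━━
           ┃ Tetris            ┃      
      ┏━━━━┠───────────────────┨──────
      ┃ Fil┃          │Next:   ┃      
      ┠────┃          │█       ┃      
      ┃> [-┃          │███     ┃      
      ┃    ┃          │        ┃      
      ┃    ┃          │        ┃      
      ┃    ┃          │        ┃      
      ┃    ┃          │Score:  ┃      
      ┃    ┃          │0       ┃      
      ┃    ┃          │        ┃      
      ┃    ┃          │        ┃      
      ┃    ┃          │        ┃      
      ┃    ┃          │        ┃      
      ┗━━━━┃          │        ┃      


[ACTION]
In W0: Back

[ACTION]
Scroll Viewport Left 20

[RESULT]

             ┏━━━━━━━━━━━━━━━━━━━┓━━━━
             ┃ Tetris            ┃    
        ┏━━━━┠───────────────────┨────
        ┃ Fil┃          │Next:   ┃    
        ┠────┃          │█       ┃    
        ┃> [-┃          │███     ┃    
        ┃    ┃          │        ┃    
        ┃    ┃          │        ┃    
        ┃    ┃          │        ┃    
        ┃    ┃          │Score:  ┃    
        ┃    ┃          │0       ┃    
        ┃    ┃          │        ┃    
        ┃    ┃          │        ┃    
        ┃    ┃          │        ┃    
        ┃    ┃          │        ┃    
        ┗━━━━┃          │        ┃    
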